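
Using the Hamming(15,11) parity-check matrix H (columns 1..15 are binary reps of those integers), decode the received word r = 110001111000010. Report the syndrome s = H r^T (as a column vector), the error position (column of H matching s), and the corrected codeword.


s = (1, 1, 0, 1)^T, error position = 13, corrected codeword c = 110001111000110

Compute s = H r^T mod 2 one row at a time:
  s_1 = 1 + 1 + 0 + 0 + 0 + 0 + 1 + 0 = 3 ≡ 1 (mod 2).
  s_2 = 0 + 0 + 1 + 1 + 0 + 0 + 1 + 0 = 3 ≡ 1 (mod 2).
  s_3 = 1 + 0 + 1 + 1 + 0 + 0 + 1 + 0 = 4 ≡ 0 (mod 2).
  s_4 = 1 + 0 + 0 + 1 + 1 + 0 + 0 + 0 = 3 ≡ 1 (mod 2).
s = (1, 1, 0, 1)^T — this equals column 13 of H (binary 1101), so error is at position 13.
Correct: flip bit 13 of r = 110001111000010 to get c = 110001111000110.


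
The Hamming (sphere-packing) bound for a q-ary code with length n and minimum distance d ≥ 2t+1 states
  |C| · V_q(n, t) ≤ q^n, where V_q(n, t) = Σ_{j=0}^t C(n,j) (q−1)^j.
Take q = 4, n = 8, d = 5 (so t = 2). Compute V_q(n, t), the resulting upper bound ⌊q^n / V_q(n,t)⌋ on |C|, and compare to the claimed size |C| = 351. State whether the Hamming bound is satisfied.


V_q(n, t) = 277, q^n = 65536, Hamming bound = 236, |C| = 351 > bound (violated).

Step 1: Compute V_q(n, t) = Σ_{j=0}^2 C(n, j) (q−1)^j.
  j = 0: C(8,0)·(3)^0 = 1·1 = 1.
  j = 1: C(8,1)·(3)^1 = 8·3 = 24.
  j = 2: C(8,2)·(3)^2 = 28·9 = 252.
  V_q(n, t) = 1 + 24 + 252 = 277.
Step 2: q^n = 4^8 = 65536.
Step 3: Hamming bound ⌊q^n / V_q(n,t)⌋ = ⌊65536/277⌋ = 236.
Step 4: Compare |C| = 351 to 236: violated.
The claimed |C| lies above the Hamming bound, so no 4-ary code of length 8 with d ≥ 5 can have 351 codewords.


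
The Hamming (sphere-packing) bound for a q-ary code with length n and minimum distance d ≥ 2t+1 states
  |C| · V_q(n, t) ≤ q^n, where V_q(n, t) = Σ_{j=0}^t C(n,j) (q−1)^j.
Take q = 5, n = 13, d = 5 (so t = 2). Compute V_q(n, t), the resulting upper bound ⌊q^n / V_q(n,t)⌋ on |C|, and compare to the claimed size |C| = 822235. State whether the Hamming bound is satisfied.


V_q(n, t) = 1301, q^n = 1220703125, Hamming bound = 938280, |C| = 822235 ≤ bound (satisfied).

Step 1: Compute V_q(n, t) = Σ_{j=0}^2 C(n, j) (q−1)^j.
  j = 0: C(13,0)·(4)^0 = 1·1 = 1.
  j = 1: C(13,1)·(4)^1 = 13·4 = 52.
  j = 2: C(13,2)·(4)^2 = 78·16 = 1248.
  V_q(n, t) = 1 + 52 + 1248 = 1301.
Step 2: q^n = 5^13 = 1220703125.
Step 3: Hamming bound ⌊q^n / V_q(n,t)⌋ = ⌊1220703125/1301⌋ = 938280.
Step 4: Compare |C| = 822235 to 938280: satisfied.
The claimed |C| lies below the Hamming bound.


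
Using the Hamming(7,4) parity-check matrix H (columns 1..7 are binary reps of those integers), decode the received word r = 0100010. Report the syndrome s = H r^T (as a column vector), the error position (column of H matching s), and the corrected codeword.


s = (1, 0, 0)^T, error position = 4, corrected codeword c = 0101010

Compute s = H r^T mod 2 one row at a time:
  s_1 = 0 + 0 + 1 + 0 = 1 ≡ 1 (mod 2).
  s_2 = 1 + 0 + 1 + 0 = 2 ≡ 0 (mod 2).
  s_3 = 0 + 0 + 0 + 0 = 0 ≡ 0 (mod 2).
s = (1, 0, 0)^T — this equals column 4 of H (binary 100), so error is at position 4.
Correct: flip bit 4 of r = 0100010 to get c = 0101010.


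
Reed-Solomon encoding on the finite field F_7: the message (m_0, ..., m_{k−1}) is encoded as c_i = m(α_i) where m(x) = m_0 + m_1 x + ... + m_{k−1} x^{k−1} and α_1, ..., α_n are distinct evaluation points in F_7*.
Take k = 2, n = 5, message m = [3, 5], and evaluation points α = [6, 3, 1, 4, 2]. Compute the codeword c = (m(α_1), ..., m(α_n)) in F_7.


c = [5, 4, 1, 2, 6]

Message polynomial: m(x) = 3 + 5·x (mod 7).
For each evaluation point α_i, compute m(α_i) mod 7:
  α_1 = 6: Horner steps 5 → 5, so m(6) = 5.
  α_2 = 3: Horner steps 5 → 4, so m(3) = 4.
  α_3 = 1: Horner steps 5 → 1, so m(1) = 1.
  α_4 = 4: Horner steps 5 → 2, so m(4) = 2.
  α_5 = 2: Horner steps 5 → 6, so m(2) = 6.
Codeword c = [5, 4, 1, 2, 6] ∈ F_7^5.


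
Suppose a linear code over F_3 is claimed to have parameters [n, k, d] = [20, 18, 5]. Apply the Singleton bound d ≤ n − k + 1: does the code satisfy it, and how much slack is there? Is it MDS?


Singleton RHS = n − k + 1 = 3, slack = -2, bound violated (no such code; not MDS).

Singleton bound: d ≤ n − k + 1.
Here n = 20, k = 18, so n − k + 1 = 3.
Given d = 5, check d ≤ 3: NO.
Slack = (n − k + 1) − d = -2.
The slack is negative: d = 5 exceeds n − k + 1 = 3 by 2, so the Singleton bound is violated and no linear [20, 18, 5]_3 code can exist. In particular it is not MDS (MDS requires d = n − k + 1 exactly).
Description: the claimed parameters are [20, 18, 5]_3; such a code would be impossible (violates the Singleton bound).


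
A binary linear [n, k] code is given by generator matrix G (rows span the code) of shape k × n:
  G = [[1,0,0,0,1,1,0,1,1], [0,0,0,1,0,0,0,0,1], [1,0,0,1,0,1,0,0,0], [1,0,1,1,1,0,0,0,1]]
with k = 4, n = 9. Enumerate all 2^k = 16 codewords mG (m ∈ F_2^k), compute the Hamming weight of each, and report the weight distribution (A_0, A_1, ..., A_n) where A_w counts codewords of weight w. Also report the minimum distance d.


Weight distribution: A_0 = 1, A_2 = 2, A_3 = 4, A_4 = 5, A_5 = 4. Minimum distance d = 2.

Enumerate all 2^4 = 16 messages m ∈ F_2^4.
For each, compute codeword c = mG in F_2^9, then tally its weight.
  m = 0000 → c = 000000000, weight = 0.
  m = 1000 → c = 100011011, weight = 5.
  m = 0100 → c = 000100001, weight = 2.
  m = 1100 → c = 100111010, weight = 5.
  m = 0010 → c = 100101000, weight = 3.
  m = 1010 → c = 000110011, weight = 4.
  m = 0110 → c = 100001001, weight = 3.
  m = 1110 → c = 000010010, weight = 2.
  m = 0001 → c = 101110001, weight = 5.
  m = 1001 → c = 001101010, weight = 4.
  m = 0101 → c = 101010000, weight = 3.
  m = 1101 → c = 001001011, weight = 4.
  m = 0011 → c = 001011001, weight = 4.
  m = 1011 → c = 101000010, weight = 3.
  m = 0111 → c = 001111000, weight = 4.
  m = 1111 → c = 101100011, weight = 5.
Tally weights:
  weight 0: 1 codewords.
  weight 2: 2 codewords.
  weight 3: 4 codewords.
  weight 4: 5 codewords.
  weight 5: 4 codewords.
Minimum distance d = smallest w > 0 with A_w > 0 = 2.
Sanity: Σ A_w = 16 = 2^4 = 16 ✓.


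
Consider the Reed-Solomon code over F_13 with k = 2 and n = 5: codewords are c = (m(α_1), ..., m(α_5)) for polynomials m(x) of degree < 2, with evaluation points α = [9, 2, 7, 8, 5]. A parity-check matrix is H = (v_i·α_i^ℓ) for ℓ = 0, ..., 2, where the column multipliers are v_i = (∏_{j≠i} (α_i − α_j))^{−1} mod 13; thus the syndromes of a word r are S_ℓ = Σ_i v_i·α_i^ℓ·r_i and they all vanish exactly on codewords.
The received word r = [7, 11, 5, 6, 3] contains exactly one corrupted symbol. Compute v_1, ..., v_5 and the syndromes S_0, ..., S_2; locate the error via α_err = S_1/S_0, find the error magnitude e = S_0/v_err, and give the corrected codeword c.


S = (4, 8, 3), error at position 2, error magnitude e = 11, c = [7, 0, 5, 6, 3].

Step 1: column multipliers v_i = (∏_{j≠i}(α_i − α_j))^{−1} mod 13.
  i = 1 (α = 9): (9−2)(9−7)(9−8)(9−5) = 7·2·1·4 = 56 ≡ 4, so v_1 = 4^{−1} = 10 (mod 13).
  i = 2 (α = 2): (2−9)(2−7)(2−8)(2−5) = (−7)·(−5)·(−6)·(−3) = 630 ≡ 6, so v_2 = 6^{−1} = 11 (mod 13).
  i = 3 (α = 7): (7−9)(7−2)(7−8)(7−5) = (−2)·5·(−1)·2 = 20 ≡ 7, so v_3 = 7^{−1} = 2 (mod 13).
  i = 4 (α = 8): (8−9)(8−2)(8−7)(8−5) = (−1)·6·1·3 = −18 ≡ 8, so v_4 = 8^{−1} = 5 (mod 13).
  i = 5 (α = 5): (5−9)(5−2)(5−7)(5−8) = (−4)·3·(−2)·(−3) = −72 ≡ 6, so v_5 = 6^{−1} = 11 (mod 13).
  v = [10, 11, 2, 5, 11].
Step 2: syndromes of r = [7, 11, 5, 6, 3] (all sums mod 13).
  S_0 = Σ v_i r_i = 10·7 + 11·11 + 2·5 + 5·6 + 11·3 = 264 ≡ 4.
  S_1 = Σ v_i α_i r_i = 10·9·7 + 11·2·11 + 2·7·5 + 5·8·6 + 11·5·3 = 1347 ≡ 8.
  α_i^2 mod 13 = [3, 4, 10, 12, 12].
  S_2 = Σ v_i α_i^2 r_i = 10·3·7 + 11·4·11 + 2·10·5 + 5·12·6 + 11·12·3 = 1550 ≡ 3.
  S = (4, 8, 3) ≠ 0, so r is not a codeword (an error is present).
Step 3: locate the error. For a single error e at position i, S_ℓ = v_i·e·α_i^ℓ, so α_err = S_1/S_0.
  S_0^{−1} = 4^{−1} = 10 (mod 13), so α_err = 8·10 = 80 ≡ 2 = α_2. Error position i = 2.
  Consistency check: S_2/S_1 = 3·5 = 15 ≡ 2 = α_err ✓ (single-error assumption holds).
Step 4: error magnitude e = S_0/v_2 = S_0·∏_{j≠2}(α_2 − α_j) = 4·6 = 24 ≡ 11 (mod 13).
Step 5: correct position 2: c_2 = r_2 − e = 11 − 11 ≡ 0 (mod 13). Hence c = [7, 0, 5, 6, 3].
  Check: interpolating c through the α_i gives m(x) = 11 + 1·x (degree < 2) with m(α_i) = c_i for every i, so c is indeed a codeword.


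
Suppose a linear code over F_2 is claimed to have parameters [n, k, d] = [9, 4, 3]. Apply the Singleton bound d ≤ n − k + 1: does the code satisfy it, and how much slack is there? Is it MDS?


Singleton RHS = n − k + 1 = 6, slack = 3, bound satisfied, not MDS.

Singleton bound: d ≤ n − k + 1.
Here n = 9, k = 4, so n − k + 1 = 6.
Given d = 3, check d ≤ 6: YES.
Slack = (n − k + 1) − d = 3.
The code is NOT MDS (slack = 3 > 0).
Description: the claimed parameters are [9, 4, 3]_2; such a code would be non-MDS.


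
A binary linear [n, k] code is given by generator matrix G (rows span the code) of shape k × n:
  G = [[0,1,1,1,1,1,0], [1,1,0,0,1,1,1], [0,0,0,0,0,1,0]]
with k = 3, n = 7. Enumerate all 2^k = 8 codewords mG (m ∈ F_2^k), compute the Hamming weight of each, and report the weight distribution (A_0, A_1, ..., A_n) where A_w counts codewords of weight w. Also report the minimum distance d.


Weight distribution: A_0 = 1, A_1 = 1, A_4 = 3, A_5 = 3. Minimum distance d = 1.

Enumerate all 2^3 = 8 messages m ∈ F_2^3.
For each, compute codeword c = mG in F_2^7, then tally its weight.
  m = 000 → c = 0000000, weight = 0.
  m = 100 → c = 0111110, weight = 5.
  m = 010 → c = 1100111, weight = 5.
  m = 110 → c = 1011001, weight = 4.
  m = 001 → c = 0000010, weight = 1.
  m = 101 → c = 0111100, weight = 4.
  m = 011 → c = 1100101, weight = 4.
  m = 111 → c = 1011011, weight = 5.
Tally weights:
  weight 0: 1 codewords.
  weight 1: 1 codewords.
  weight 4: 3 codewords.
  weight 5: 3 codewords.
Minimum distance d = smallest w > 0 with A_w > 0 = 1.
Sanity: Σ A_w = 8 = 2^3 = 8 ✓.


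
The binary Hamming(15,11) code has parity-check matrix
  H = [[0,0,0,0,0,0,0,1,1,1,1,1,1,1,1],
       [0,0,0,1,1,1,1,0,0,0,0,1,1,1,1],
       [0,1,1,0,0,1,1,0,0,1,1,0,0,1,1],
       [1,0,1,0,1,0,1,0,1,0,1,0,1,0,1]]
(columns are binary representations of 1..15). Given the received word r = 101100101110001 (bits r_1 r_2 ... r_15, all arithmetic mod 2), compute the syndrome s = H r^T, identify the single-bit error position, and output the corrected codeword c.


s = (0, 1, 1, 0)^T, error position = 6, corrected codeword c = 101101101110001

Compute s = H r^T mod 2 one row at a time:
  s_1 = 0 + 1 + 1 + 1 + 0 + 0 + 0 + 1 = 4 ≡ 0 (mod 2).
  s_2 = 1 + 0 + 0 + 1 + 0 + 0 + 0 + 1 = 3 ≡ 1 (mod 2).
  s_3 = 0 + 1 + 0 + 1 + 1 + 1 + 0 + 1 = 5 ≡ 1 (mod 2).
  s_4 = 1 + 1 + 0 + 1 + 1 + 1 + 0 + 1 = 6 ≡ 0 (mod 2).
s = (0, 1, 1, 0)^T — this equals column 6 of H (binary 0110), so error is at position 6.
Correct: flip bit 6 of r = 101100101110001 to get c = 101101101110001.


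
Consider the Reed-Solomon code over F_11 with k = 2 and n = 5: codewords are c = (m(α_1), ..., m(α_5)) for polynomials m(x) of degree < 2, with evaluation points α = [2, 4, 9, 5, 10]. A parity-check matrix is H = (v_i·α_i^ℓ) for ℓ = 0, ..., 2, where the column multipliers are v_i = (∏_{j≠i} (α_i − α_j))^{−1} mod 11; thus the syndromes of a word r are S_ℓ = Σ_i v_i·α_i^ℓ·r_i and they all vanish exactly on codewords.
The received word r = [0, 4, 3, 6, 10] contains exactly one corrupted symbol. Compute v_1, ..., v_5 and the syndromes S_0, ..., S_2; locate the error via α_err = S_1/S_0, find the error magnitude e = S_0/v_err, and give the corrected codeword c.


S = (3, 8, 3), error at position 5, error magnitude e = 5, c = [0, 4, 3, 6, 5].

Step 1: column multipliers v_i = (∏_{j≠i}(α_i − α_j))^{−1} mod 11.
  i = 1 (α = 2): (2−4)(2−9)(2−5)(2−10) = (−2)·(−7)·(−3)·(−8) = 336 ≡ 6, so v_1 = 6^{−1} = 2 (mod 11).
  i = 2 (α = 4): (4−2)(4−9)(4−5)(4−10) = 2·(−5)·(−1)·(−6) = −60 ≡ 6, so v_2 = 6^{−1} = 2 (mod 11).
  i = 3 (α = 9): (9−2)(9−4)(9−5)(9−10) = 7·5·4·(−1) = −140 ≡ 3, so v_3 = 3^{−1} = 4 (mod 11).
  i = 4 (α = 5): (5−2)(5−4)(5−9)(5−10) = 3·1·(−4)·(−5) = 60 ≡ 5, so v_4 = 5^{−1} = 9 (mod 11).
  i = 5 (α = 10): (10−2)(10−4)(10−9)(10−5) = 8·6·1·5 = 240 ≡ 9, so v_5 = 9^{−1} = 5 (mod 11).
  v = [2, 2, 4, 9, 5].
Step 2: syndromes of r = [0, 4, 3, 6, 10] (all sums mod 11).
  S_0 = Σ v_i r_i = 2·0 + 2·4 + 4·3 + 9·6 + 5·10 = 124 ≡ 3.
  S_1 = Σ v_i α_i r_i = 2·2·0 + 2·4·4 + 4·9·3 + 9·5·6 + 5·10·10 = 910 ≡ 8.
  α_i^2 mod 11 = [4, 5, 4, 3, 1].
  S_2 = Σ v_i α_i^2 r_i = 2·4·0 + 2·5·4 + 4·4·3 + 9·3·6 + 5·1·10 = 300 ≡ 3.
  S = (3, 8, 3) ≠ 0, so r is not a codeword (an error is present).
Step 3: locate the error. For a single error e at position i, S_ℓ = v_i·e·α_i^ℓ, so α_err = S_1/S_0.
  S_0^{−1} = 3^{−1} = 4 (mod 11), so α_err = 8·4 = 32 ≡ 10 = α_5. Error position i = 5.
  Consistency check: S_2/S_1 = 3·7 = 21 ≡ 10 = α_err ✓ (single-error assumption holds).
Step 4: error magnitude e = S_0/v_5 = S_0·∏_{j≠5}(α_5 − α_j) = 3·9 = 27 ≡ 5 (mod 11).
Step 5: correct position 5: c_5 = r_5 − e = 10 − 5 ≡ 5 (mod 11). Hence c = [0, 4, 3, 6, 5].
  Check: interpolating c through the α_i gives m(x) = 7 + 2·x (degree < 2) with m(α_i) = c_i for every i, so c is indeed a codeword.


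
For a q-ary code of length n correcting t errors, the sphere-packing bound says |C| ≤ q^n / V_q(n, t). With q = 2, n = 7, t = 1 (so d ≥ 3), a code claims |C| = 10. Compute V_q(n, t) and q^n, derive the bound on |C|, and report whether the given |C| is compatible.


V_q(n, t) = 8, q^n = 128, Hamming bound = 16, |C| = 10 ≤ bound (satisfied).

Step 1: Compute V_q(n, t) = Σ_{j=0}^1 C(n, j) (q−1)^j.
  j = 0: C(7,0)·(1)^0 = 1·1 = 1.
  j = 1: C(7,1)·(1)^1 = 7·1 = 7.
  V_q(n, t) = 1 + 7 = 8.
Step 2: q^n = 2^7 = 128.
Step 3: Hamming bound ⌊q^n / V_q(n,t)⌋ = ⌊128/8⌋ = 16.
Step 4: Compare |C| = 10 to 16: satisfied.
The claimed |C| lies below the Hamming bound.


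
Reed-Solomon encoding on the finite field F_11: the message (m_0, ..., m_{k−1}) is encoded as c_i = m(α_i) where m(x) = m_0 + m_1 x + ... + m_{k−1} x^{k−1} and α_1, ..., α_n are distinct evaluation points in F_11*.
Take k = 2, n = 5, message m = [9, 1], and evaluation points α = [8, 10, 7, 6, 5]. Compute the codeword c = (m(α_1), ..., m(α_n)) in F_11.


c = [6, 8, 5, 4, 3]

Message polynomial: m(x) = 9 + 1·x (mod 11).
For each evaluation point α_i, compute m(α_i) mod 11:
  α_1 = 8: Horner steps 1 → 6, so m(8) = 6.
  α_2 = 10: Horner steps 1 → 8, so m(10) = 8.
  α_3 = 7: Horner steps 1 → 5, so m(7) = 5.
  α_4 = 6: Horner steps 1 → 4, so m(6) = 4.
  α_5 = 5: Horner steps 1 → 3, so m(5) = 3.
Codeword c = [6, 8, 5, 4, 3] ∈ F_11^5.


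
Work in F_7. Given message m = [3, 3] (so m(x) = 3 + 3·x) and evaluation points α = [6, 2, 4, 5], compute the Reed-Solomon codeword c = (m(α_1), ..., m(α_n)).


c = [0, 2, 1, 4]

Message polynomial: m(x) = 3 + 3·x (mod 7).
For each evaluation point α_i, compute m(α_i) mod 7:
  α_1 = 6: Horner steps 3 → 0, so m(6) = 0.
  α_2 = 2: Horner steps 3 → 2, so m(2) = 2.
  α_3 = 4: Horner steps 3 → 1, so m(4) = 1.
  α_4 = 5: Horner steps 3 → 4, so m(5) = 4.
Codeword c = [0, 2, 1, 4] ∈ F_7^4.


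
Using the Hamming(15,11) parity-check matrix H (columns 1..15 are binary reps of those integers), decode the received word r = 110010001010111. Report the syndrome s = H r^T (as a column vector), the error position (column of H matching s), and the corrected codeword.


s = (1, 0, 0, 0)^T, error position = 8, corrected codeword c = 110010011010111

Compute s = H r^T mod 2 one row at a time:
  s_1 = 0 + 1 + 0 + 1 + 0 + 1 + 1 + 1 = 5 ≡ 1 (mod 2).
  s_2 = 0 + 1 + 0 + 0 + 0 + 1 + 1 + 1 = 4 ≡ 0 (mod 2).
  s_3 = 1 + 0 + 0 + 0 + 0 + 1 + 1 + 1 = 4 ≡ 0 (mod 2).
  s_4 = 1 + 0 + 1 + 0 + 1 + 1 + 1 + 1 = 6 ≡ 0 (mod 2).
s = (1, 0, 0, 0)^T — this equals column 8 of H (binary 1000), so error is at position 8.
Correct: flip bit 8 of r = 110010001010111 to get c = 110010011010111.


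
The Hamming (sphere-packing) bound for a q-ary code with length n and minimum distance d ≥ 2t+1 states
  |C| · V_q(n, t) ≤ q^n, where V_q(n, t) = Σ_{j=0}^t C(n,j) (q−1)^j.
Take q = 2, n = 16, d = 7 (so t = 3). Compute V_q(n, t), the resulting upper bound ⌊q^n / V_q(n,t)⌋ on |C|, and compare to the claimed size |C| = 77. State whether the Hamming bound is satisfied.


V_q(n, t) = 697, q^n = 65536, Hamming bound = 94, |C| = 77 ≤ bound (satisfied).

Step 1: Compute V_q(n, t) = Σ_{j=0}^3 C(n, j) (q−1)^j.
  j = 0: C(16,0)·(1)^0 = 1·1 = 1.
  j = 1: C(16,1)·(1)^1 = 16·1 = 16.
  j = 2: C(16,2)·(1)^2 = 120·1 = 120.
  j = 3: C(16,3)·(1)^3 = 560·1 = 560.
  V_q(n, t) = 1 + 16 + 120 + 560 = 697.
Step 2: q^n = 2^16 = 65536.
Step 3: Hamming bound ⌊q^n / V_q(n,t)⌋ = ⌊65536/697⌋ = 94.
Step 4: Compare |C| = 77 to 94: satisfied.
The claimed |C| lies below the Hamming bound.


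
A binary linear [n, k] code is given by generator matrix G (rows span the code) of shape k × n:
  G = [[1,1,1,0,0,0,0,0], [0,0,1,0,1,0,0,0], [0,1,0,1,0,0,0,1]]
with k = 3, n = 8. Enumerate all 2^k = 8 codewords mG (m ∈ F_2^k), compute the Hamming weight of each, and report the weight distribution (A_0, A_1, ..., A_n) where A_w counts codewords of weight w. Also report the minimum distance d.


Weight distribution: A_0 = 1, A_2 = 1, A_3 = 3, A_4 = 2, A_5 = 1. Minimum distance d = 2.

Enumerate all 2^3 = 8 messages m ∈ F_2^3.
For each, compute codeword c = mG in F_2^8, then tally its weight.
  m = 000 → c = 00000000, weight = 0.
  m = 100 → c = 11100000, weight = 3.
  m = 010 → c = 00101000, weight = 2.
  m = 110 → c = 11001000, weight = 3.
  m = 001 → c = 01010001, weight = 3.
  m = 101 → c = 10110001, weight = 4.
  m = 011 → c = 01111001, weight = 5.
  m = 111 → c = 10011001, weight = 4.
Tally weights:
  weight 0: 1 codewords.
  weight 2: 1 codewords.
  weight 3: 3 codewords.
  weight 4: 2 codewords.
  weight 5: 1 codewords.
Minimum distance d = smallest w > 0 with A_w > 0 = 2.
Sanity: Σ A_w = 8 = 2^3 = 8 ✓.


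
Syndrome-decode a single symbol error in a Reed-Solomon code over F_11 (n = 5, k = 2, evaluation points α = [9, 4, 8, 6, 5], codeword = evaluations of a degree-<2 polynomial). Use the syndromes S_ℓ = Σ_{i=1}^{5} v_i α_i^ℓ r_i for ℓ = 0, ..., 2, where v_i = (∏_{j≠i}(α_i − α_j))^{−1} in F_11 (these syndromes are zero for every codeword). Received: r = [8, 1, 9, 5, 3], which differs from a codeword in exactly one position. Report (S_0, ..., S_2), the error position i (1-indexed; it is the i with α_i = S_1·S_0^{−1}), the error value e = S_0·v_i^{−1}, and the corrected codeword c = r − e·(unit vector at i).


S = (6, 10, 2), error at position 1, error magnitude e = 8, c = [0, 1, 9, 5, 3].

Step 1: column multipliers v_i = (∏_{j≠i}(α_i − α_j))^{−1} mod 11.
  i = 1 (α = 9): (9−4)(9−8)(9−6)(9−5) = 5·1·3·4 = 60 ≡ 5, so v_1 = 5^{−1} = 9 (mod 11).
  i = 2 (α = 4): (4−9)(4−8)(4−6)(4−5) = (−5)·(−4)·(−2)·(−1) = 40 ≡ 7, so v_2 = 7^{−1} = 8 (mod 11).
  i = 3 (α = 8): (8−9)(8−4)(8−6)(8−5) = (−1)·4·2·3 = −24 ≡ 9, so v_3 = 9^{−1} = 5 (mod 11).
  i = 4 (α = 6): (6−9)(6−4)(6−8)(6−5) = (−3)·2·(−2)·1 = 12 ≡ 1, so v_4 = 1^{−1} = 1 (mod 11).
  i = 5 (α = 5): (5−9)(5−4)(5−8)(5−6) = (−4)·1·(−3)·(−1) = −12 ≡ 10, so v_5 = 10^{−1} = 10 (mod 11).
  v = [9, 8, 5, 1, 10].
Step 2: syndromes of r = [8, 1, 9, 5, 3] (all sums mod 11).
  S_0 = Σ v_i r_i = 9·8 + 8·1 + 5·9 + 1·5 + 10·3 = 160 ≡ 6.
  S_1 = Σ v_i α_i r_i = 9·9·8 + 8·4·1 + 5·8·9 + 1·6·5 + 10·5·3 = 1220 ≡ 10.
  α_i^2 mod 11 = [4, 5, 9, 3, 3].
  S_2 = Σ v_i α_i^2 r_i = 9·4·8 + 8·5·1 + 5·9·9 + 1·3·5 + 10·3·3 = 838 ≡ 2.
  S = (6, 10, 2) ≠ 0, so r is not a codeword (an error is present).
Step 3: locate the error. For a single error e at position i, S_ℓ = v_i·e·α_i^ℓ, so α_err = S_1/S_0.
  S_0^{−1} = 6^{−1} = 2 (mod 11), so α_err = 10·2 = 20 ≡ 9 = α_1. Error position i = 1.
  Consistency check: S_2/S_1 = 2·10 = 20 ≡ 9 = α_err ✓ (single-error assumption holds).
Step 4: error magnitude e = S_0/v_1 = S_0·∏_{j≠1}(α_1 − α_j) = 6·5 = 30 ≡ 8 (mod 11).
Step 5: correct position 1: c_1 = r_1 − e = 8 − 8 ≡ 0 (mod 11). Hence c = [0, 1, 9, 5, 3].
  Check: interpolating c through the α_i gives m(x) = 4 + 2·x (degree < 2) with m(α_i) = c_i for every i, so c is indeed a codeword.


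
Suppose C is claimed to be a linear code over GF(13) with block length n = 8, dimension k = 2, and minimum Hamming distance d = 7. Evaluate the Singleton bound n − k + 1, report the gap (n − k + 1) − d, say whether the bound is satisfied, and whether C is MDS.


Singleton RHS = n − k + 1 = 7, slack = 0, bound satisfied, MDS.

Singleton bound: d ≤ n − k + 1.
Here n = 8, k = 2, so n − k + 1 = 7.
Given d = 7, check d ≤ 7: YES.
Slack = (n − k + 1) − d = 0.
The code is MDS (slack = 0).
Description: the claimed parameters are [8, 2, 7]_13; such a code would be MDS (meets Singleton bound).


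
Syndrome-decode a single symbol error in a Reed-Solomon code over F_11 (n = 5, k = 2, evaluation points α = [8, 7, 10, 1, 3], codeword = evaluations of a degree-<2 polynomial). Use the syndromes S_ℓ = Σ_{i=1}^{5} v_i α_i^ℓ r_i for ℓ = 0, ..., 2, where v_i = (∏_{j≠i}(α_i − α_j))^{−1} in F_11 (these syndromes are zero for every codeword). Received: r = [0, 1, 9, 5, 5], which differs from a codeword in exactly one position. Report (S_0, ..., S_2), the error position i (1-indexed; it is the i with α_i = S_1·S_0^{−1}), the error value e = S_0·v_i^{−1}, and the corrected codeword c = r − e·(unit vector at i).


S = (8, 8, 8), error at position 4, error magnitude e = 9, c = [0, 1, 9, 7, 5].

Step 1: column multipliers v_i = (∏_{j≠i}(α_i − α_j))^{−1} mod 11.
  i = 1 (α = 8): (8−7)(8−10)(8−1)(8−3) = 1·(−2)·7·5 = −70 ≡ 7, so v_1 = 7^{−1} = 8 (mod 11).
  i = 2 (α = 7): (7−8)(7−10)(7−1)(7−3) = (−1)·(−3)·6·4 = 72 ≡ 6, so v_2 = 6^{−1} = 2 (mod 11).
  i = 3 (α = 10): (10−8)(10−7)(10−1)(10−3) = 2·3·9·7 = 378 ≡ 4, so v_3 = 4^{−1} = 3 (mod 11).
  i = 4 (α = 1): (1−8)(1−7)(1−10)(1−3) = (−7)·(−6)·(−9)·(−2) = 756 ≡ 8, so v_4 = 8^{−1} = 7 (mod 11).
  i = 5 (α = 3): (3−8)(3−7)(3−10)(3−1) = (−5)·(−4)·(−7)·2 = −280 ≡ 6, so v_5 = 6^{−1} = 2 (mod 11).
  v = [8, 2, 3, 7, 2].
Step 2: syndromes of r = [0, 1, 9, 5, 5] (all sums mod 11).
  S_0 = Σ v_i r_i = 8·0 + 2·1 + 3·9 + 7·5 + 2·5 = 74 ≡ 8.
  S_1 = Σ v_i α_i r_i = 8·8·0 + 2·7·1 + 3·10·9 + 7·1·5 + 2·3·5 = 349 ≡ 8.
  α_i^2 mod 11 = [9, 5, 1, 1, 9].
  S_2 = Σ v_i α_i^2 r_i = 8·9·0 + 2·5·1 + 3·1·9 + 7·1·5 + 2·9·5 = 162 ≡ 8.
  S = (8, 8, 8) ≠ 0, so r is not a codeword (an error is present).
Step 3: locate the error. For a single error e at position i, S_ℓ = v_i·e·α_i^ℓ, so α_err = S_1/S_0.
  S_0^{−1} = 8^{−1} = 7 (mod 11), so α_err = 8·7 = 56 ≡ 1 = α_4. Error position i = 4.
  Consistency check: S_2/S_1 = 8·7 = 56 ≡ 1 = α_err ✓ (single-error assumption holds).
Step 4: error magnitude e = S_0/v_4 = S_0·∏_{j≠4}(α_4 − α_j) = 8·8 = 64 ≡ 9 (mod 11).
Step 5: correct position 4: c_4 = r_4 − e = 5 − 9 ≡ 7 (mod 11). Hence c = [0, 1, 9, 7, 5].
  Check: interpolating c through the α_i gives m(x) = 8 + 10·x (degree < 2) with m(α_i) = c_i for every i, so c is indeed a codeword.


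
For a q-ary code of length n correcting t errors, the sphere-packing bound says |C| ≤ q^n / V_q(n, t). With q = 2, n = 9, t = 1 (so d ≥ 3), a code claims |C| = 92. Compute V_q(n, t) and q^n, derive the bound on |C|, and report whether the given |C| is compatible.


V_q(n, t) = 10, q^n = 512, Hamming bound = 51, |C| = 92 > bound (violated).

Step 1: Compute V_q(n, t) = Σ_{j=0}^1 C(n, j) (q−1)^j.
  j = 0: C(9,0)·(1)^0 = 1·1 = 1.
  j = 1: C(9,1)·(1)^1 = 9·1 = 9.
  V_q(n, t) = 1 + 9 = 10.
Step 2: q^n = 2^9 = 512.
Step 3: Hamming bound ⌊q^n / V_q(n,t)⌋ = ⌊512/10⌋ = 51.
Step 4: Compare |C| = 92 to 51: violated.
The claimed |C| lies above the Hamming bound, so no 2-ary code of length 9 with d ≥ 3 can have 92 codewords.


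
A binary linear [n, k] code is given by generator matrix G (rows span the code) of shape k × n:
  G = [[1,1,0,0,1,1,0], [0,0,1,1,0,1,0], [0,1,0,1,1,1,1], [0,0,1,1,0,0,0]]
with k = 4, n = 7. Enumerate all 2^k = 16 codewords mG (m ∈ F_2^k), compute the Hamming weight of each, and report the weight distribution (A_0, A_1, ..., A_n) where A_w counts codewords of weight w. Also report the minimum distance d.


Weight distribution: A_0 = 1, A_1 = 1, A_2 = 1, A_3 = 4, A_4 = 5, A_5 = 3, A_6 = 1. Minimum distance d = 1.

Enumerate all 2^4 = 16 messages m ∈ F_2^4.
For each, compute codeword c = mG in F_2^7, then tally its weight.
  m = 0000 → c = 0000000, weight = 0.
  m = 1000 → c = 1100110, weight = 4.
  m = 0100 → c = 0011010, weight = 3.
  m = 1100 → c = 1111100, weight = 5.
  m = 0010 → c = 0101111, weight = 5.
  m = 1010 → c = 1001001, weight = 3.
  m = 0110 → c = 0110101, weight = 4.
  m = 1110 → c = 1010011, weight = 4.
  m = 0001 → c = 0011000, weight = 2.
  m = 1001 → c = 1111110, weight = 6.
  m = 0101 → c = 0000010, weight = 1.
  m = 1101 → c = 1100100, weight = 3.
  m = 0011 → c = 0110111, weight = 5.
  m = 1011 → c = 1010001, weight = 3.
  m = 0111 → c = 0101101, weight = 4.
  m = 1111 → c = 1001011, weight = 4.
Tally weights:
  weight 0: 1 codewords.
  weight 1: 1 codewords.
  weight 2: 1 codewords.
  weight 3: 4 codewords.
  weight 4: 5 codewords.
  weight 5: 3 codewords.
  weight 6: 1 codewords.
Minimum distance d = smallest w > 0 with A_w > 0 = 1.
Sanity: Σ A_w = 16 = 2^4 = 16 ✓.


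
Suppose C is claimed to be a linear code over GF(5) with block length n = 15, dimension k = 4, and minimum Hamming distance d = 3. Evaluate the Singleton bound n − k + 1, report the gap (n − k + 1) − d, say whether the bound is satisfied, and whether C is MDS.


Singleton RHS = n − k + 1 = 12, slack = 9, bound satisfied, not MDS.

Singleton bound: d ≤ n − k + 1.
Here n = 15, k = 4, so n − k + 1 = 12.
Given d = 3, check d ≤ 12: YES.
Slack = (n − k + 1) − d = 9.
The code is NOT MDS (slack = 9 > 0).
Description: the claimed parameters are [15, 4, 3]_5; such a code would be non-MDS.


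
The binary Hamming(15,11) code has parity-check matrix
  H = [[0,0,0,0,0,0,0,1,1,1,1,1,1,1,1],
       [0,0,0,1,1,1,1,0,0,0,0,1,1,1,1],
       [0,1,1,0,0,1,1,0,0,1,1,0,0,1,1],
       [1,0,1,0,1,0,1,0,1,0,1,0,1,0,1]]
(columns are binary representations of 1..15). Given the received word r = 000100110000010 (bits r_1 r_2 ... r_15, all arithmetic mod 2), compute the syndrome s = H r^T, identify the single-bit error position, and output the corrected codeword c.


s = (0, 1, 0, 1)^T, error position = 5, corrected codeword c = 000110110000010

Compute s = H r^T mod 2 one row at a time:
  s_1 = 1 + 0 + 0 + 0 + 0 + 0 + 1 + 0 = 2 ≡ 0 (mod 2).
  s_2 = 1 + 0 + 0 + 1 + 0 + 0 + 1 + 0 = 3 ≡ 1 (mod 2).
  s_3 = 0 + 0 + 0 + 1 + 0 + 0 + 1 + 0 = 2 ≡ 0 (mod 2).
  s_4 = 0 + 0 + 0 + 1 + 0 + 0 + 0 + 0 = 1 ≡ 1 (mod 2).
s = (0, 1, 0, 1)^T — this equals column 5 of H (binary 0101), so error is at position 5.
Correct: flip bit 5 of r = 000100110000010 to get c = 000110110000010.


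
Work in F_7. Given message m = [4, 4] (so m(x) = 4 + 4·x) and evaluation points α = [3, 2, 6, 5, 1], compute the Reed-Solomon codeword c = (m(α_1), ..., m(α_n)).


c = [2, 5, 0, 3, 1]

Message polynomial: m(x) = 4 + 4·x (mod 7).
For each evaluation point α_i, compute m(α_i) mod 7:
  α_1 = 3: Horner steps 4 → 2, so m(3) = 2.
  α_2 = 2: Horner steps 4 → 5, so m(2) = 5.
  α_3 = 6: Horner steps 4 → 0, so m(6) = 0.
  α_4 = 5: Horner steps 4 → 3, so m(5) = 3.
  α_5 = 1: Horner steps 4 → 1, so m(1) = 1.
Codeword c = [2, 5, 0, 3, 1] ∈ F_7^5.


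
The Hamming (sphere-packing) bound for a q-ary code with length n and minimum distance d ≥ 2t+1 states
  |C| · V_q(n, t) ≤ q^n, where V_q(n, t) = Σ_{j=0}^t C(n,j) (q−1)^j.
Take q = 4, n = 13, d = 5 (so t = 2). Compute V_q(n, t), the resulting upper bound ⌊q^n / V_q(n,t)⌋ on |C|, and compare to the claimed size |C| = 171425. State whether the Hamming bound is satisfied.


V_q(n, t) = 742, q^n = 67108864, Hamming bound = 90443, |C| = 171425 > bound (violated).

Step 1: Compute V_q(n, t) = Σ_{j=0}^2 C(n, j) (q−1)^j.
  j = 0: C(13,0)·(3)^0 = 1·1 = 1.
  j = 1: C(13,1)·(3)^1 = 13·3 = 39.
  j = 2: C(13,2)·(3)^2 = 78·9 = 702.
  V_q(n, t) = 1 + 39 + 702 = 742.
Step 2: q^n = 4^13 = 67108864.
Step 3: Hamming bound ⌊q^n / V_q(n,t)⌋ = ⌊67108864/742⌋ = 90443.
Step 4: Compare |C| = 171425 to 90443: violated.
The claimed |C| lies above the Hamming bound, so no 4-ary code of length 13 with d ≥ 5 can have 171425 codewords.


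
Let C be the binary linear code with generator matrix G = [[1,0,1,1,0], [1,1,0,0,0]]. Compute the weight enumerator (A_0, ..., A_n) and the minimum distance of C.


Weight distribution: A_0 = 1, A_2 = 1, A_3 = 2. Minimum distance d = 2.

Enumerate all 2^2 = 4 messages m ∈ F_2^2.
For each, compute codeword c = mG in F_2^5, then tally its weight.
  m = 00 → c = 00000, weight = 0.
  m = 10 → c = 10110, weight = 3.
  m = 01 → c = 11000, weight = 2.
  m = 11 → c = 01110, weight = 3.
Tally weights:
  weight 0: 1 codewords.
  weight 2: 1 codewords.
  weight 3: 2 codewords.
Minimum distance d = smallest w > 0 with A_w > 0 = 2.
Sanity: Σ A_w = 4 = 2^2 = 4 ✓.


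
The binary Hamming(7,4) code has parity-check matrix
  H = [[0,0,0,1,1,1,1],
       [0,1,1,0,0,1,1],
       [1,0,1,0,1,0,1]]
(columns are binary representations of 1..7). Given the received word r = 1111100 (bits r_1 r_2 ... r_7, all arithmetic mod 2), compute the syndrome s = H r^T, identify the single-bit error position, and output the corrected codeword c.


s = (0, 0, 1)^T, error position = 1, corrected codeword c = 0111100

Compute s = H r^T mod 2 one row at a time:
  s_1 = 1 + 1 + 0 + 0 = 2 ≡ 0 (mod 2).
  s_2 = 1 + 1 + 0 + 0 = 2 ≡ 0 (mod 2).
  s_3 = 1 + 1 + 1 + 0 = 3 ≡ 1 (mod 2).
s = (0, 0, 1)^T — this equals column 1 of H (binary 001), so error is at position 1.
Correct: flip bit 1 of r = 1111100 to get c = 0111100.


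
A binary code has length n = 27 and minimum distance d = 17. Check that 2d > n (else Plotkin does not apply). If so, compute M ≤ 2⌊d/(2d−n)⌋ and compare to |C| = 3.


Plotkin bound M ≤ 4; given |C| = 3 ≤ bound (satisfied).

Check applicability: 2d = 34, n = 27.
2d − n = 7 > 0, so Plotkin applies.
Compute d/(2d−n) = 17/7 ≈ 2.4286.
⌊d/(2d−n)⌋ = 2.
Plotkin bound: M ≤ 2·2 = 4.
Given |C| = 3, check: satisfied.
This |C| is below the Plotkin bound.


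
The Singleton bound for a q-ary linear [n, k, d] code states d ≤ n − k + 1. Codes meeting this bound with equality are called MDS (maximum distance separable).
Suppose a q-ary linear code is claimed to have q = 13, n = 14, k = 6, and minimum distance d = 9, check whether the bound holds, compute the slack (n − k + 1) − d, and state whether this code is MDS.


Singleton RHS = n − k + 1 = 9, slack = 0, bound satisfied, MDS.

Singleton bound: d ≤ n − k + 1.
Here n = 14, k = 6, so n − k + 1 = 9.
Given d = 9, check d ≤ 9: YES.
Slack = (n − k + 1) − d = 0.
The code is MDS (slack = 0).
Description: the claimed parameters are [14, 6, 9]_13; such a code would be MDS (meets Singleton bound).


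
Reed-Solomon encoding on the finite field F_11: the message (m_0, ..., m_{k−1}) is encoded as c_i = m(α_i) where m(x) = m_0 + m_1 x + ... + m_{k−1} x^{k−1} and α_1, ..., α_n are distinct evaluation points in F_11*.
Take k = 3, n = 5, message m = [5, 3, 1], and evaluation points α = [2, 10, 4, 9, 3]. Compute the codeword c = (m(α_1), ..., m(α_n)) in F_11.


c = [4, 3, 0, 3, 1]

Message polynomial: m(x) = 5 + 3·x + 1·x^2 (mod 11).
For each evaluation point α_i, compute m(α_i) mod 11:
  α_1 = 2: Horner steps 1 → 5 → 4, so m(2) = 4.
  α_2 = 10: Horner steps 1 → 2 → 3, so m(10) = 3.
  α_3 = 4: Horner steps 1 → 7 → 0, so m(4) = 0.
  α_4 = 9: Horner steps 1 → 1 → 3, so m(9) = 3.
  α_5 = 3: Horner steps 1 → 6 → 1, so m(3) = 1.
Codeword c = [4, 3, 0, 3, 1] ∈ F_11^5.


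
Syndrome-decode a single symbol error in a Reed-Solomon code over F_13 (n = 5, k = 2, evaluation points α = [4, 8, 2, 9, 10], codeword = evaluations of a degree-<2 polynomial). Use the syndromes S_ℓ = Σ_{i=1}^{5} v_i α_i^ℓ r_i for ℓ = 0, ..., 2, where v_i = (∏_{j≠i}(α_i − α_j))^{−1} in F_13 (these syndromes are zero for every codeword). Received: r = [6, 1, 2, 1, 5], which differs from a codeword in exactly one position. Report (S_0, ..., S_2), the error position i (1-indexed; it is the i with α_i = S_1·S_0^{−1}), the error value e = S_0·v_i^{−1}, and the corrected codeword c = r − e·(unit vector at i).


S = (6, 2, 5), error at position 4, error magnitude e = 11, c = [6, 1, 2, 3, 5].

Step 1: column multipliers v_i = (∏_{j≠i}(α_i − α_j))^{−1} mod 13.
  i = 1 (α = 4): (4−8)(4−2)(4−9)(4−10) = (−4)·2·(−5)·(−6) = −240 ≡ 7, so v_1 = 7^{−1} = 2 (mod 13).
  i = 2 (α = 8): (8−4)(8−2)(8−9)(8−10) = 4·6·(−1)·(−2) = 48 ≡ 9, so v_2 = 9^{−1} = 3 (mod 13).
  i = 3 (α = 2): (2−4)(2−8)(2−9)(2−10) = (−2)·(−6)·(−7)·(−8) = 672 ≡ 9, so v_3 = 9^{−1} = 3 (mod 13).
  i = 4 (α = 9): (9−4)(9−8)(9−2)(9−10) = 5·1·7·(−1) = −35 ≡ 4, so v_4 = 4^{−1} = 10 (mod 13).
  i = 5 (α = 10): (10−4)(10−8)(10−2)(10−9) = 6·2·8·1 = 96 ≡ 5, so v_5 = 5^{−1} = 8 (mod 13).
  v = [2, 3, 3, 10, 8].
Step 2: syndromes of r = [6, 1, 2, 1, 5] (all sums mod 13).
  S_0 = Σ v_i r_i = 2·6 + 3·1 + 3·2 + 10·1 + 8·5 = 71 ≡ 6.
  S_1 = Σ v_i α_i r_i = 2·4·6 + 3·8·1 + 3·2·2 + 10·9·1 + 8·10·5 = 574 ≡ 2.
  α_i^2 mod 13 = [3, 12, 4, 3, 9].
  S_2 = Σ v_i α_i^2 r_i = 2·3·6 + 3·12·1 + 3·4·2 + 10·3·1 + 8·9·5 = 486 ≡ 5.
  S = (6, 2, 5) ≠ 0, so r is not a codeword (an error is present).
Step 3: locate the error. For a single error e at position i, S_ℓ = v_i·e·α_i^ℓ, so α_err = S_1/S_0.
  S_0^{−1} = 6^{−1} = 11 (mod 13), so α_err = 2·11 = 22 ≡ 9 = α_4. Error position i = 4.
  Consistency check: S_2/S_1 = 5·7 = 35 ≡ 9 = α_err ✓ (single-error assumption holds).
Step 4: error magnitude e = S_0/v_4 = S_0·∏_{j≠4}(α_4 − α_j) = 6·4 = 24 ≡ 11 (mod 13).
Step 5: correct position 4: c_4 = r_4 − e = 1 − 11 ≡ 3 (mod 13). Hence c = [6, 1, 2, 3, 5].
  Check: interpolating c through the α_i gives m(x) = 11 + 2·x (degree < 2) with m(α_i) = c_i for every i, so c is indeed a codeword.


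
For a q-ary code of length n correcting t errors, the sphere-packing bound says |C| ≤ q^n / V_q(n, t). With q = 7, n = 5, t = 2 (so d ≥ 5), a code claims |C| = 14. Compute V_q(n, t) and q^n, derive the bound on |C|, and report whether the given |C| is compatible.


V_q(n, t) = 391, q^n = 16807, Hamming bound = 42, |C| = 14 ≤ bound (satisfied).

Step 1: Compute V_q(n, t) = Σ_{j=0}^2 C(n, j) (q−1)^j.
  j = 0: C(5,0)·(6)^0 = 1·1 = 1.
  j = 1: C(5,1)·(6)^1 = 5·6 = 30.
  j = 2: C(5,2)·(6)^2 = 10·36 = 360.
  V_q(n, t) = 1 + 30 + 360 = 391.
Step 2: q^n = 7^5 = 16807.
Step 3: Hamming bound ⌊q^n / V_q(n,t)⌋ = ⌊16807/391⌋ = 42.
Step 4: Compare |C| = 14 to 42: satisfied.
The claimed |C| lies below the Hamming bound.


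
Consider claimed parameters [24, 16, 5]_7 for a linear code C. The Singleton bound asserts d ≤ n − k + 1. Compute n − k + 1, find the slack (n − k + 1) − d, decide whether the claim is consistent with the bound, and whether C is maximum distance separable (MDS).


Singleton RHS = n − k + 1 = 9, slack = 4, bound satisfied, not MDS.

Singleton bound: d ≤ n − k + 1.
Here n = 24, k = 16, so n − k + 1 = 9.
Given d = 5, check d ≤ 9: YES.
Slack = (n − k + 1) − d = 4.
The code is NOT MDS (slack = 4 > 0).
Description: the claimed parameters are [24, 16, 5]_7; such a code would be non-MDS.


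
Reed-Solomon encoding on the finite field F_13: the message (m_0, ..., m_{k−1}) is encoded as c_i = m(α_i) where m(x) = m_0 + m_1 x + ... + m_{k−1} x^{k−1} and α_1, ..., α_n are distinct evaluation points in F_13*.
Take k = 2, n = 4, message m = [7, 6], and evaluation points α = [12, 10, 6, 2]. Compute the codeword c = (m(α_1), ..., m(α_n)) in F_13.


c = [1, 2, 4, 6]

Message polynomial: m(x) = 7 + 6·x (mod 13).
For each evaluation point α_i, compute m(α_i) mod 13:
  α_1 = 12: Horner steps 6 → 1, so m(12) = 1.
  α_2 = 10: Horner steps 6 → 2, so m(10) = 2.
  α_3 = 6: Horner steps 6 → 4, so m(6) = 4.
  α_4 = 2: Horner steps 6 → 6, so m(2) = 6.
Codeword c = [1, 2, 4, 6] ∈ F_13^4.


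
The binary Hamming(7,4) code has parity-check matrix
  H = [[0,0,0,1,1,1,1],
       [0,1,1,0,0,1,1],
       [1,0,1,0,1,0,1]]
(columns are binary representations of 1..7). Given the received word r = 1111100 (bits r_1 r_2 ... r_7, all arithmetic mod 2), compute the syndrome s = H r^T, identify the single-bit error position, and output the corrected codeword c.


s = (0, 0, 1)^T, error position = 1, corrected codeword c = 0111100

Compute s = H r^T mod 2 one row at a time:
  s_1 = 1 + 1 + 0 + 0 = 2 ≡ 0 (mod 2).
  s_2 = 1 + 1 + 0 + 0 = 2 ≡ 0 (mod 2).
  s_3 = 1 + 1 + 1 + 0 = 3 ≡ 1 (mod 2).
s = (0, 0, 1)^T — this equals column 1 of H (binary 001), so error is at position 1.
Correct: flip bit 1 of r = 1111100 to get c = 0111100.


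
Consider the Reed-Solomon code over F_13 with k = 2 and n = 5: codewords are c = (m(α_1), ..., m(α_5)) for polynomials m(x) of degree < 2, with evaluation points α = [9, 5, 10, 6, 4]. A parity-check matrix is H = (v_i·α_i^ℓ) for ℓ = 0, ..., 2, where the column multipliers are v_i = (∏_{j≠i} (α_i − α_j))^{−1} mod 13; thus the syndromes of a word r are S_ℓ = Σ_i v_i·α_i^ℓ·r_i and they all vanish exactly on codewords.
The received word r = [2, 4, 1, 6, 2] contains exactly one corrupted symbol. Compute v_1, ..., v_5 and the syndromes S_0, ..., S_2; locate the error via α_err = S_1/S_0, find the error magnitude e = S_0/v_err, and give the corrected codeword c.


S = (11, 8, 7), error at position 1, error magnitude e = 3, c = [12, 4, 1, 6, 2].

Step 1: column multipliers v_i = (∏_{j≠i}(α_i − α_j))^{−1} mod 13.
  i = 1 (α = 9): (9−5)(9−10)(9−6)(9−4) = 4·(−1)·3·5 = −60 ≡ 5, so v_1 = 5^{−1} = 8 (mod 13).
  i = 2 (α = 5): (5−9)(5−10)(5−6)(5−4) = (−4)·(−5)·(−1)·1 = −20 ≡ 6, so v_2 = 6^{−1} = 11 (mod 13).
  i = 3 (α = 10): (10−9)(10−5)(10−6)(10−4) = 1·5·4·6 = 120 ≡ 3, so v_3 = 3^{−1} = 9 (mod 13).
  i = 4 (α = 6): (6−9)(6−5)(6−10)(6−4) = (−3)·1·(−4)·2 = 24 ≡ 11, so v_4 = 11^{−1} = 6 (mod 13).
  i = 5 (α = 4): (4−9)(4−5)(4−10)(4−6) = (−5)·(−1)·(−6)·(−2) = 60 ≡ 8, so v_5 = 8^{−1} = 5 (mod 13).
  v = [8, 11, 9, 6, 5].
Step 2: syndromes of r = [2, 4, 1, 6, 2] (all sums mod 13).
  S_0 = Σ v_i r_i = 8·2 + 11·4 + 9·1 + 6·6 + 5·2 = 115 ≡ 11.
  S_1 = Σ v_i α_i r_i = 8·9·2 + 11·5·4 + 9·10·1 + 6·6·6 + 5·4·2 = 710 ≡ 8.
  α_i^2 mod 13 = [3, 12, 9, 10, 3].
  S_2 = Σ v_i α_i^2 r_i = 8·3·2 + 11·12·4 + 9·9·1 + 6·10·6 + 5·3·2 = 1047 ≡ 7.
  S = (11, 8, 7) ≠ 0, so r is not a codeword (an error is present).
Step 3: locate the error. For a single error e at position i, S_ℓ = v_i·e·α_i^ℓ, so α_err = S_1/S_0.
  S_0^{−1} = 11^{−1} = 6 (mod 13), so α_err = 8·6 = 48 ≡ 9 = α_1. Error position i = 1.
  Consistency check: S_2/S_1 = 7·5 = 35 ≡ 9 = α_err ✓ (single-error assumption holds).
Step 4: error magnitude e = S_0/v_1 = S_0·∏_{j≠1}(α_1 − α_j) = 11·5 = 55 ≡ 3 (mod 13).
Step 5: correct position 1: c_1 = r_1 − e = 2 − 3 ≡ 12 (mod 13). Hence c = [12, 4, 1, 6, 2].
  Check: interpolating c through the α_i gives m(x) = 7 + 2·x (degree < 2) with m(α_i) = c_i for every i, so c is indeed a codeword.
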